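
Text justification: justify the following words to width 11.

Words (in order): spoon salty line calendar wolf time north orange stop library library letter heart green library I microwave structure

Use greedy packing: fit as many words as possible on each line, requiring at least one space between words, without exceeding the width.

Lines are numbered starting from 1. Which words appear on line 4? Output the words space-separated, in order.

Line 1: ['spoon', 'salty'] (min_width=11, slack=0)
Line 2: ['line'] (min_width=4, slack=7)
Line 3: ['calendar'] (min_width=8, slack=3)
Line 4: ['wolf', 'time'] (min_width=9, slack=2)
Line 5: ['north'] (min_width=5, slack=6)
Line 6: ['orange', 'stop'] (min_width=11, slack=0)
Line 7: ['library'] (min_width=7, slack=4)
Line 8: ['library'] (min_width=7, slack=4)
Line 9: ['letter'] (min_width=6, slack=5)
Line 10: ['heart', 'green'] (min_width=11, slack=0)
Line 11: ['library', 'I'] (min_width=9, slack=2)
Line 12: ['microwave'] (min_width=9, slack=2)
Line 13: ['structure'] (min_width=9, slack=2)

Answer: wolf time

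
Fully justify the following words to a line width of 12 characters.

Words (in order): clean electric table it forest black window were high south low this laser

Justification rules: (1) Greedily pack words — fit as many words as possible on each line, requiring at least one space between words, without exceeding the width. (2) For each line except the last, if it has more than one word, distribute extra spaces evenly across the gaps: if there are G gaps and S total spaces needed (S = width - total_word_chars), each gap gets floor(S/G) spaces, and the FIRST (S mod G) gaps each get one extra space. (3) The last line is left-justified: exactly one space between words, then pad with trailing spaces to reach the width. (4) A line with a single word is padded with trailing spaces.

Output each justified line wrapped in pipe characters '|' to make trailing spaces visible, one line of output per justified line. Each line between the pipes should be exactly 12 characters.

Line 1: ['clean'] (min_width=5, slack=7)
Line 2: ['electric'] (min_width=8, slack=4)
Line 3: ['table', 'it'] (min_width=8, slack=4)
Line 4: ['forest', 'black'] (min_width=12, slack=0)
Line 5: ['window', 'were'] (min_width=11, slack=1)
Line 6: ['high', 'south'] (min_width=10, slack=2)
Line 7: ['low', 'this'] (min_width=8, slack=4)
Line 8: ['laser'] (min_width=5, slack=7)

Answer: |clean       |
|electric    |
|table     it|
|forest black|
|window  were|
|high   south|
|low     this|
|laser       |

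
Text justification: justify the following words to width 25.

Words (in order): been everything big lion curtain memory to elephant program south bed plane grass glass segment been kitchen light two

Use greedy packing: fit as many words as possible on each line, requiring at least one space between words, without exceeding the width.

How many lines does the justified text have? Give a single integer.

Line 1: ['been', 'everything', 'big', 'lion'] (min_width=24, slack=1)
Line 2: ['curtain', 'memory', 'to'] (min_width=17, slack=8)
Line 3: ['elephant', 'program', 'south'] (min_width=22, slack=3)
Line 4: ['bed', 'plane', 'grass', 'glass'] (min_width=21, slack=4)
Line 5: ['segment', 'been', 'kitchen'] (min_width=20, slack=5)
Line 6: ['light', 'two'] (min_width=9, slack=16)
Total lines: 6

Answer: 6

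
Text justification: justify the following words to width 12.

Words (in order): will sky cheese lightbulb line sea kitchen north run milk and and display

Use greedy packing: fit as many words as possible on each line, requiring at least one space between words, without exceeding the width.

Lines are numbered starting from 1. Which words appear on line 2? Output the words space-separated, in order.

Line 1: ['will', 'sky'] (min_width=8, slack=4)
Line 2: ['cheese'] (min_width=6, slack=6)
Line 3: ['lightbulb'] (min_width=9, slack=3)
Line 4: ['line', 'sea'] (min_width=8, slack=4)
Line 5: ['kitchen'] (min_width=7, slack=5)
Line 6: ['north', 'run'] (min_width=9, slack=3)
Line 7: ['milk', 'and', 'and'] (min_width=12, slack=0)
Line 8: ['display'] (min_width=7, slack=5)

Answer: cheese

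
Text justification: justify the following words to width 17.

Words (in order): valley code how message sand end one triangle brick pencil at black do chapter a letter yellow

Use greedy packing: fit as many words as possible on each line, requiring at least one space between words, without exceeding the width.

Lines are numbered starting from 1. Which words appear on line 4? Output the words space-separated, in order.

Answer: brick pencil at

Derivation:
Line 1: ['valley', 'code', 'how'] (min_width=15, slack=2)
Line 2: ['message', 'sand', 'end'] (min_width=16, slack=1)
Line 3: ['one', 'triangle'] (min_width=12, slack=5)
Line 4: ['brick', 'pencil', 'at'] (min_width=15, slack=2)
Line 5: ['black', 'do', 'chapter'] (min_width=16, slack=1)
Line 6: ['a', 'letter', 'yellow'] (min_width=15, slack=2)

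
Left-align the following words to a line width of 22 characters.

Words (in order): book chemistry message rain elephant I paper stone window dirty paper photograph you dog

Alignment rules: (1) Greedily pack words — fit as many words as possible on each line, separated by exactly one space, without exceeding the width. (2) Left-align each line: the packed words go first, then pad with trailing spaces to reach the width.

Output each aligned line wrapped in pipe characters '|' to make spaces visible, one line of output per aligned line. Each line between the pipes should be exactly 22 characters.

Answer: |book chemistry message|
|rain elephant I paper |
|stone window dirty    |
|paper photograph you  |
|dog                   |

Derivation:
Line 1: ['book', 'chemistry', 'message'] (min_width=22, slack=0)
Line 2: ['rain', 'elephant', 'I', 'paper'] (min_width=21, slack=1)
Line 3: ['stone', 'window', 'dirty'] (min_width=18, slack=4)
Line 4: ['paper', 'photograph', 'you'] (min_width=20, slack=2)
Line 5: ['dog'] (min_width=3, slack=19)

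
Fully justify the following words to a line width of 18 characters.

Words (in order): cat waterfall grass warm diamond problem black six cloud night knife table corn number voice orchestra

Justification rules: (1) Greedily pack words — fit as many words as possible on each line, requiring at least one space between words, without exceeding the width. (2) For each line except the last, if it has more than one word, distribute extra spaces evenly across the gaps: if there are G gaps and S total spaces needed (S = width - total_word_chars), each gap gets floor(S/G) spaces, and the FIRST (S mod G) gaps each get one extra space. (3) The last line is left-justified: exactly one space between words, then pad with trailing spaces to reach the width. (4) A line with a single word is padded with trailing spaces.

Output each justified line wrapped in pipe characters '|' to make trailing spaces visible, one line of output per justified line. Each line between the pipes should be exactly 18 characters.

Line 1: ['cat', 'waterfall'] (min_width=13, slack=5)
Line 2: ['grass', 'warm', 'diamond'] (min_width=18, slack=0)
Line 3: ['problem', 'black', 'six'] (min_width=17, slack=1)
Line 4: ['cloud', 'night', 'knife'] (min_width=17, slack=1)
Line 5: ['table', 'corn', 'number'] (min_width=17, slack=1)
Line 6: ['voice', 'orchestra'] (min_width=15, slack=3)

Answer: |cat      waterfall|
|grass warm diamond|
|problem  black six|
|cloud  night knife|
|table  corn number|
|voice orchestra   |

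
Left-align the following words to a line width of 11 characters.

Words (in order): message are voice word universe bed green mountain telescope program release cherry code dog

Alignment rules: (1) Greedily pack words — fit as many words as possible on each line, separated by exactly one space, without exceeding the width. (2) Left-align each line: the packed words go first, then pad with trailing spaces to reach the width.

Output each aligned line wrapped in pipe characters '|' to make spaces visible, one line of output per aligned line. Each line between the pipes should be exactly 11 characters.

Line 1: ['message', 'are'] (min_width=11, slack=0)
Line 2: ['voice', 'word'] (min_width=10, slack=1)
Line 3: ['universe'] (min_width=8, slack=3)
Line 4: ['bed', 'green'] (min_width=9, slack=2)
Line 5: ['mountain'] (min_width=8, slack=3)
Line 6: ['telescope'] (min_width=9, slack=2)
Line 7: ['program'] (min_width=7, slack=4)
Line 8: ['release'] (min_width=7, slack=4)
Line 9: ['cherry', 'code'] (min_width=11, slack=0)
Line 10: ['dog'] (min_width=3, slack=8)

Answer: |message are|
|voice word |
|universe   |
|bed green  |
|mountain   |
|telescope  |
|program    |
|release    |
|cherry code|
|dog        |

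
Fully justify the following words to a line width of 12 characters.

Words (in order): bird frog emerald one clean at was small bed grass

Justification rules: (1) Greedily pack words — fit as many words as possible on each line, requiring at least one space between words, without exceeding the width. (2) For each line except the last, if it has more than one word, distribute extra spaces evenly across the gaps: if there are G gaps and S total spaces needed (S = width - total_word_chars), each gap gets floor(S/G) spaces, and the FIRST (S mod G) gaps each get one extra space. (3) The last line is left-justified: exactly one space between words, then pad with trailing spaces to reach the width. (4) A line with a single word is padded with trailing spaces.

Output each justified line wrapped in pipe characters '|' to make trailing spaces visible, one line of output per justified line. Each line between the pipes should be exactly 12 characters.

Answer: |bird    frog|
|emerald  one|
|clean at was|
|small    bed|
|grass       |

Derivation:
Line 1: ['bird', 'frog'] (min_width=9, slack=3)
Line 2: ['emerald', 'one'] (min_width=11, slack=1)
Line 3: ['clean', 'at', 'was'] (min_width=12, slack=0)
Line 4: ['small', 'bed'] (min_width=9, slack=3)
Line 5: ['grass'] (min_width=5, slack=7)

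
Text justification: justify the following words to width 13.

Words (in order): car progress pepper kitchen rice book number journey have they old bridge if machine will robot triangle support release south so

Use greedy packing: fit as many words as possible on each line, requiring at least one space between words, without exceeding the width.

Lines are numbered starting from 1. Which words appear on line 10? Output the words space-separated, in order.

Answer: triangle

Derivation:
Line 1: ['car', 'progress'] (min_width=12, slack=1)
Line 2: ['pepper'] (min_width=6, slack=7)
Line 3: ['kitchen', 'rice'] (min_width=12, slack=1)
Line 4: ['book', 'number'] (min_width=11, slack=2)
Line 5: ['journey', 'have'] (min_width=12, slack=1)
Line 6: ['they', 'old'] (min_width=8, slack=5)
Line 7: ['bridge', 'if'] (min_width=9, slack=4)
Line 8: ['machine', 'will'] (min_width=12, slack=1)
Line 9: ['robot'] (min_width=5, slack=8)
Line 10: ['triangle'] (min_width=8, slack=5)
Line 11: ['support'] (min_width=7, slack=6)
Line 12: ['release', 'south'] (min_width=13, slack=0)
Line 13: ['so'] (min_width=2, slack=11)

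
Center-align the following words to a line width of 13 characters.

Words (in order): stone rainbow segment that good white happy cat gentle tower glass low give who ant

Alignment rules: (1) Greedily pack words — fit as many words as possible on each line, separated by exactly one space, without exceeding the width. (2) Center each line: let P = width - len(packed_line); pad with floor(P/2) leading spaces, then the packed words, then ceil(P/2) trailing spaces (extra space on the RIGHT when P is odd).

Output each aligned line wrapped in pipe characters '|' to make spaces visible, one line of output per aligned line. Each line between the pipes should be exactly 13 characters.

Answer: |stone rainbow|
|segment that |
| good white  |
|  happy cat  |
|gentle tower |
|  glass low  |
|give who ant |

Derivation:
Line 1: ['stone', 'rainbow'] (min_width=13, slack=0)
Line 2: ['segment', 'that'] (min_width=12, slack=1)
Line 3: ['good', 'white'] (min_width=10, slack=3)
Line 4: ['happy', 'cat'] (min_width=9, slack=4)
Line 5: ['gentle', 'tower'] (min_width=12, slack=1)
Line 6: ['glass', 'low'] (min_width=9, slack=4)
Line 7: ['give', 'who', 'ant'] (min_width=12, slack=1)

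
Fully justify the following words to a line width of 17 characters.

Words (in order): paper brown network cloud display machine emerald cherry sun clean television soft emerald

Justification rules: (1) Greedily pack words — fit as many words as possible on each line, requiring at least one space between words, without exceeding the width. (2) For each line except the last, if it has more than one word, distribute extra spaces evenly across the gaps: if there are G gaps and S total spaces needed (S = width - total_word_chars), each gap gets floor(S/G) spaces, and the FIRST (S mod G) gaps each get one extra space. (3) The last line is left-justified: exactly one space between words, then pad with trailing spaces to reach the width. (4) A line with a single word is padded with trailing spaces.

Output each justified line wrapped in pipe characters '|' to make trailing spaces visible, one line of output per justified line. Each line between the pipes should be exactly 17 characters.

Line 1: ['paper', 'brown'] (min_width=11, slack=6)
Line 2: ['network', 'cloud'] (min_width=13, slack=4)
Line 3: ['display', 'machine'] (min_width=15, slack=2)
Line 4: ['emerald', 'cherry'] (min_width=14, slack=3)
Line 5: ['sun', 'clean'] (min_width=9, slack=8)
Line 6: ['television', 'soft'] (min_width=15, slack=2)
Line 7: ['emerald'] (min_width=7, slack=10)

Answer: |paper       brown|
|network     cloud|
|display   machine|
|emerald    cherry|
|sun         clean|
|television   soft|
|emerald          |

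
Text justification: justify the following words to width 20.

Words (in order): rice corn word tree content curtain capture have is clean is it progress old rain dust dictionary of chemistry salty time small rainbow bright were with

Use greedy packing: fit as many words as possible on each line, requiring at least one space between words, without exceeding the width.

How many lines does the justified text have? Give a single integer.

Line 1: ['rice', 'corn', 'word', 'tree'] (min_width=19, slack=1)
Line 2: ['content', 'curtain'] (min_width=15, slack=5)
Line 3: ['capture', 'have', 'is'] (min_width=15, slack=5)
Line 4: ['clean', 'is', 'it', 'progress'] (min_width=20, slack=0)
Line 5: ['old', 'rain', 'dust'] (min_width=13, slack=7)
Line 6: ['dictionary', 'of'] (min_width=13, slack=7)
Line 7: ['chemistry', 'salty', 'time'] (min_width=20, slack=0)
Line 8: ['small', 'rainbow', 'bright'] (min_width=20, slack=0)
Line 9: ['were', 'with'] (min_width=9, slack=11)
Total lines: 9

Answer: 9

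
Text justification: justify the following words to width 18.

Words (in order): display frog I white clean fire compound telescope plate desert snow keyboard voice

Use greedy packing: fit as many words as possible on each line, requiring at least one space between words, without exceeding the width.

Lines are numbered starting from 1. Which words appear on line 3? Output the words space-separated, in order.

Answer: compound telescope

Derivation:
Line 1: ['display', 'frog', 'I'] (min_width=14, slack=4)
Line 2: ['white', 'clean', 'fire'] (min_width=16, slack=2)
Line 3: ['compound', 'telescope'] (min_width=18, slack=0)
Line 4: ['plate', 'desert', 'snow'] (min_width=17, slack=1)
Line 5: ['keyboard', 'voice'] (min_width=14, slack=4)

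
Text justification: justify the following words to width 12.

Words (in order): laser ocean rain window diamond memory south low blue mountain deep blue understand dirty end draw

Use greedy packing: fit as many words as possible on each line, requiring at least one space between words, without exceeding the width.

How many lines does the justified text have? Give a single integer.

Answer: 10

Derivation:
Line 1: ['laser', 'ocean'] (min_width=11, slack=1)
Line 2: ['rain', 'window'] (min_width=11, slack=1)
Line 3: ['diamond'] (min_width=7, slack=5)
Line 4: ['memory', 'south'] (min_width=12, slack=0)
Line 5: ['low', 'blue'] (min_width=8, slack=4)
Line 6: ['mountain'] (min_width=8, slack=4)
Line 7: ['deep', 'blue'] (min_width=9, slack=3)
Line 8: ['understand'] (min_width=10, slack=2)
Line 9: ['dirty', 'end'] (min_width=9, slack=3)
Line 10: ['draw'] (min_width=4, slack=8)
Total lines: 10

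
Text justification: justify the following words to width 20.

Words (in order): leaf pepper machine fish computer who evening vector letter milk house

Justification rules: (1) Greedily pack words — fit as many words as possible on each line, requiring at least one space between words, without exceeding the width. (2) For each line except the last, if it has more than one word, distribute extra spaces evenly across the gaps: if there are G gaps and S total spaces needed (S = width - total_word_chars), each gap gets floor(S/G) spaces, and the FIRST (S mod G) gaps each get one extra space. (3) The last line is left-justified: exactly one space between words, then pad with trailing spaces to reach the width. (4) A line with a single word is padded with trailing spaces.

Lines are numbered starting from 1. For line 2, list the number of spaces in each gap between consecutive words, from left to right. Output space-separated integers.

Line 1: ['leaf', 'pepper', 'machine'] (min_width=19, slack=1)
Line 2: ['fish', 'computer', 'who'] (min_width=17, slack=3)
Line 3: ['evening', 'vector'] (min_width=14, slack=6)
Line 4: ['letter', 'milk', 'house'] (min_width=17, slack=3)

Answer: 3 2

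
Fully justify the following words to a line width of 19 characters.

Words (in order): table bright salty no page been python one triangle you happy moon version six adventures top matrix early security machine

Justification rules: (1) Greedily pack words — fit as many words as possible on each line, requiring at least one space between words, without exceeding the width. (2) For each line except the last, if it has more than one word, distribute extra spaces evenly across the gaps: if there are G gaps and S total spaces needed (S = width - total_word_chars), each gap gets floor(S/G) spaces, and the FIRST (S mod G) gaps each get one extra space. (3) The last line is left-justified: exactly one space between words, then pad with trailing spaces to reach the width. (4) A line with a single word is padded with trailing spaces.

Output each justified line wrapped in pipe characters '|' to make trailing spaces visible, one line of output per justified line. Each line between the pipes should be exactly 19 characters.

Answer: |table  bright salty|
|no page been python|
|one   triangle  you|
|happy  moon version|
|six  adventures top|
|matrix        early|
|security machine   |

Derivation:
Line 1: ['table', 'bright', 'salty'] (min_width=18, slack=1)
Line 2: ['no', 'page', 'been', 'python'] (min_width=19, slack=0)
Line 3: ['one', 'triangle', 'you'] (min_width=16, slack=3)
Line 4: ['happy', 'moon', 'version'] (min_width=18, slack=1)
Line 5: ['six', 'adventures', 'top'] (min_width=18, slack=1)
Line 6: ['matrix', 'early'] (min_width=12, slack=7)
Line 7: ['security', 'machine'] (min_width=16, slack=3)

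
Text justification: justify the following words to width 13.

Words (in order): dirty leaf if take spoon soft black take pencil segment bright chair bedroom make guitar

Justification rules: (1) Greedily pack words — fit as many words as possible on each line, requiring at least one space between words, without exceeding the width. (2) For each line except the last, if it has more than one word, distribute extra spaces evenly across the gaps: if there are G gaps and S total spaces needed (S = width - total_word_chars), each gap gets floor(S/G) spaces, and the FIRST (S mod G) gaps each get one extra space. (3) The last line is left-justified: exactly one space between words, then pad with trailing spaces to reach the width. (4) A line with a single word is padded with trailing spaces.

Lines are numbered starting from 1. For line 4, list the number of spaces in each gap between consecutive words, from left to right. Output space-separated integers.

Line 1: ['dirty', 'leaf', 'if'] (min_width=13, slack=0)
Line 2: ['take', 'spoon'] (min_width=10, slack=3)
Line 3: ['soft', 'black'] (min_width=10, slack=3)
Line 4: ['take', 'pencil'] (min_width=11, slack=2)
Line 5: ['segment'] (min_width=7, slack=6)
Line 6: ['bright', 'chair'] (min_width=12, slack=1)
Line 7: ['bedroom', 'make'] (min_width=12, slack=1)
Line 8: ['guitar'] (min_width=6, slack=7)

Answer: 3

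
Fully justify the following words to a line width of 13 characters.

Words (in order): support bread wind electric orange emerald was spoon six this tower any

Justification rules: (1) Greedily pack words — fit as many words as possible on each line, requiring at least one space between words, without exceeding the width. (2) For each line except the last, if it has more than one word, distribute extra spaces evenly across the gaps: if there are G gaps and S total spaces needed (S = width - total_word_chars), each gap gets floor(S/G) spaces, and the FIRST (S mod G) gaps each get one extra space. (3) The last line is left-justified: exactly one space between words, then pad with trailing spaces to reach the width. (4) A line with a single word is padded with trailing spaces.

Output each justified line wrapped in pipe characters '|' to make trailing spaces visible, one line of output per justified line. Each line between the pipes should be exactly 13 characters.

Line 1: ['support', 'bread'] (min_width=13, slack=0)
Line 2: ['wind', 'electric'] (min_width=13, slack=0)
Line 3: ['orange'] (min_width=6, slack=7)
Line 4: ['emerald', 'was'] (min_width=11, slack=2)
Line 5: ['spoon', 'six'] (min_width=9, slack=4)
Line 6: ['this', 'tower'] (min_width=10, slack=3)
Line 7: ['any'] (min_width=3, slack=10)

Answer: |support bread|
|wind electric|
|orange       |
|emerald   was|
|spoon     six|
|this    tower|
|any          |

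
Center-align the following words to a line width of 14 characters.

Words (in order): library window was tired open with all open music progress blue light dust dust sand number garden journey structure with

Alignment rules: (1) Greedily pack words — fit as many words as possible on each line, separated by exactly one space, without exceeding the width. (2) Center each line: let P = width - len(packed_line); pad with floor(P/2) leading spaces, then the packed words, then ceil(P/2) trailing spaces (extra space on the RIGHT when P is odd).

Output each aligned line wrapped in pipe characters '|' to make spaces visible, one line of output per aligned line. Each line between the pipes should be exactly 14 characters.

Line 1: ['library', 'window'] (min_width=14, slack=0)
Line 2: ['was', 'tired', 'open'] (min_width=14, slack=0)
Line 3: ['with', 'all', 'open'] (min_width=13, slack=1)
Line 4: ['music', 'progress'] (min_width=14, slack=0)
Line 5: ['blue', 'light'] (min_width=10, slack=4)
Line 6: ['dust', 'dust', 'sand'] (min_width=14, slack=0)
Line 7: ['number', 'garden'] (min_width=13, slack=1)
Line 8: ['journey'] (min_width=7, slack=7)
Line 9: ['structure', 'with'] (min_width=14, slack=0)

Answer: |library window|
|was tired open|
|with all open |
|music progress|
|  blue light  |
|dust dust sand|
|number garden |
|   journey    |
|structure with|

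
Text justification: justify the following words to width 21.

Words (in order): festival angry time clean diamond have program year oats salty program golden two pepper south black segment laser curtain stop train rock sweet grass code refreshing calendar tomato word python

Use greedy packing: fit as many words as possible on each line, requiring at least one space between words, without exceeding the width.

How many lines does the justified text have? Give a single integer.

Line 1: ['festival', 'angry', 'time'] (min_width=19, slack=2)
Line 2: ['clean', 'diamond', 'have'] (min_width=18, slack=3)
Line 3: ['program', 'year', 'oats'] (min_width=17, slack=4)
Line 4: ['salty', 'program', 'golden'] (min_width=20, slack=1)
Line 5: ['two', 'pepper', 'south'] (min_width=16, slack=5)
Line 6: ['black', 'segment', 'laser'] (min_width=19, slack=2)
Line 7: ['curtain', 'stop', 'train'] (min_width=18, slack=3)
Line 8: ['rock', 'sweet', 'grass', 'code'] (min_width=21, slack=0)
Line 9: ['refreshing', 'calendar'] (min_width=19, slack=2)
Line 10: ['tomato', 'word', 'python'] (min_width=18, slack=3)
Total lines: 10

Answer: 10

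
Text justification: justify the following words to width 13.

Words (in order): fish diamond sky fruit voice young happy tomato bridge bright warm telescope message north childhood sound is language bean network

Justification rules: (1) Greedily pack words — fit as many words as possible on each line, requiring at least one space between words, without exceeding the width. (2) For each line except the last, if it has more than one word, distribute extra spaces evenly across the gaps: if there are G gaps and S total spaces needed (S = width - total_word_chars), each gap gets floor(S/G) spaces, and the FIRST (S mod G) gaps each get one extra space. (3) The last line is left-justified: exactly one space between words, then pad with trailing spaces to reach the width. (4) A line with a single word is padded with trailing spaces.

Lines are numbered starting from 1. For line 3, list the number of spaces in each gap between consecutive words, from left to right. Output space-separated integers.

Line 1: ['fish', 'diamond'] (min_width=12, slack=1)
Line 2: ['sky', 'fruit'] (min_width=9, slack=4)
Line 3: ['voice', 'young'] (min_width=11, slack=2)
Line 4: ['happy', 'tomato'] (min_width=12, slack=1)
Line 5: ['bridge', 'bright'] (min_width=13, slack=0)
Line 6: ['warm'] (min_width=4, slack=9)
Line 7: ['telescope'] (min_width=9, slack=4)
Line 8: ['message', 'north'] (min_width=13, slack=0)
Line 9: ['childhood'] (min_width=9, slack=4)
Line 10: ['sound', 'is'] (min_width=8, slack=5)
Line 11: ['language', 'bean'] (min_width=13, slack=0)
Line 12: ['network'] (min_width=7, slack=6)

Answer: 3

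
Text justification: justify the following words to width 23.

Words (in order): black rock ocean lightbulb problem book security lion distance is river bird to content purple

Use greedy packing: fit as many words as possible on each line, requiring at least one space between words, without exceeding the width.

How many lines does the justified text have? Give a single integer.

Line 1: ['black', 'rock', 'ocean'] (min_width=16, slack=7)
Line 2: ['lightbulb', 'problem', 'book'] (min_width=22, slack=1)
Line 3: ['security', 'lion', 'distance'] (min_width=22, slack=1)
Line 4: ['is', 'river', 'bird', 'to'] (min_width=16, slack=7)
Line 5: ['content', 'purple'] (min_width=14, slack=9)
Total lines: 5

Answer: 5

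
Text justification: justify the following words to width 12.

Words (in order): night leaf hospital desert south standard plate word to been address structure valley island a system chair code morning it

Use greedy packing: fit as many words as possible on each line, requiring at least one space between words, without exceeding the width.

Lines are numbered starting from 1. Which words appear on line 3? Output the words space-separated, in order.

Line 1: ['night', 'leaf'] (min_width=10, slack=2)
Line 2: ['hospital'] (min_width=8, slack=4)
Line 3: ['desert', 'south'] (min_width=12, slack=0)
Line 4: ['standard'] (min_width=8, slack=4)
Line 5: ['plate', 'word'] (min_width=10, slack=2)
Line 6: ['to', 'been'] (min_width=7, slack=5)
Line 7: ['address'] (min_width=7, slack=5)
Line 8: ['structure'] (min_width=9, slack=3)
Line 9: ['valley'] (min_width=6, slack=6)
Line 10: ['island', 'a'] (min_width=8, slack=4)
Line 11: ['system', 'chair'] (min_width=12, slack=0)
Line 12: ['code', 'morning'] (min_width=12, slack=0)
Line 13: ['it'] (min_width=2, slack=10)

Answer: desert south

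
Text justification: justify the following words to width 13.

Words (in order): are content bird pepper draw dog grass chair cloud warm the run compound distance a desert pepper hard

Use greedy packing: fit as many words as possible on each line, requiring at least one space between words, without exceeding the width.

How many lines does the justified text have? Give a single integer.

Answer: 10

Derivation:
Line 1: ['are', 'content'] (min_width=11, slack=2)
Line 2: ['bird', 'pepper'] (min_width=11, slack=2)
Line 3: ['draw', 'dog'] (min_width=8, slack=5)
Line 4: ['grass', 'chair'] (min_width=11, slack=2)
Line 5: ['cloud', 'warm'] (min_width=10, slack=3)
Line 6: ['the', 'run'] (min_width=7, slack=6)
Line 7: ['compound'] (min_width=8, slack=5)
Line 8: ['distance', 'a'] (min_width=10, slack=3)
Line 9: ['desert', 'pepper'] (min_width=13, slack=0)
Line 10: ['hard'] (min_width=4, slack=9)
Total lines: 10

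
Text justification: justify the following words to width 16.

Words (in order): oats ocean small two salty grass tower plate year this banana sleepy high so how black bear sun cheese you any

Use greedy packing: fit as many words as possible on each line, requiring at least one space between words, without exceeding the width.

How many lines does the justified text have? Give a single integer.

Line 1: ['oats', 'ocean', 'small'] (min_width=16, slack=0)
Line 2: ['two', 'salty', 'grass'] (min_width=15, slack=1)
Line 3: ['tower', 'plate', 'year'] (min_width=16, slack=0)
Line 4: ['this', 'banana'] (min_width=11, slack=5)
Line 5: ['sleepy', 'high', 'so'] (min_width=14, slack=2)
Line 6: ['how', 'black', 'bear'] (min_width=14, slack=2)
Line 7: ['sun', 'cheese', 'you'] (min_width=14, slack=2)
Line 8: ['any'] (min_width=3, slack=13)
Total lines: 8

Answer: 8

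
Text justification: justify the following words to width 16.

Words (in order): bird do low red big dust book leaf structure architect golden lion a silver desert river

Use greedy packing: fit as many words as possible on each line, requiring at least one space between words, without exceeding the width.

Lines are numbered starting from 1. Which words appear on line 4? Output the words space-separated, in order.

Line 1: ['bird', 'do', 'low', 'red'] (min_width=15, slack=1)
Line 2: ['big', 'dust', 'book'] (min_width=13, slack=3)
Line 3: ['leaf', 'structure'] (min_width=14, slack=2)
Line 4: ['architect', 'golden'] (min_width=16, slack=0)
Line 5: ['lion', 'a', 'silver'] (min_width=13, slack=3)
Line 6: ['desert', 'river'] (min_width=12, slack=4)

Answer: architect golden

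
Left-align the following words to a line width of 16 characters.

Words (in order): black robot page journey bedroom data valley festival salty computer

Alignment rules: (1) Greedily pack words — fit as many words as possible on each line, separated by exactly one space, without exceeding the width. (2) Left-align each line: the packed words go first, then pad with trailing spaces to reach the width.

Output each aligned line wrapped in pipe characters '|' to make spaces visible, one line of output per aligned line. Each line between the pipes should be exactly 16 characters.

Line 1: ['black', 'robot', 'page'] (min_width=16, slack=0)
Line 2: ['journey', 'bedroom'] (min_width=15, slack=1)
Line 3: ['data', 'valley'] (min_width=11, slack=5)
Line 4: ['festival', 'salty'] (min_width=14, slack=2)
Line 5: ['computer'] (min_width=8, slack=8)

Answer: |black robot page|
|journey bedroom |
|data valley     |
|festival salty  |
|computer        |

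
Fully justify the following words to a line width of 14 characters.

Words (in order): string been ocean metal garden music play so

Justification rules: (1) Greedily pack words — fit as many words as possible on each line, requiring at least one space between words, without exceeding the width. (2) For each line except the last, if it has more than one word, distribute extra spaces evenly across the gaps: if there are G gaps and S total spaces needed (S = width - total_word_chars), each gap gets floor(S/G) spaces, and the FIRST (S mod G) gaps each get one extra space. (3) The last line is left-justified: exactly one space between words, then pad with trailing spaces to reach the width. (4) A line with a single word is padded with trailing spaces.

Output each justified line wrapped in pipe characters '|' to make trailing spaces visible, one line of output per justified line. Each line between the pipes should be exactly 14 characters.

Line 1: ['string', 'been'] (min_width=11, slack=3)
Line 2: ['ocean', 'metal'] (min_width=11, slack=3)
Line 3: ['garden', 'music'] (min_width=12, slack=2)
Line 4: ['play', 'so'] (min_width=7, slack=7)

Answer: |string    been|
|ocean    metal|
|garden   music|
|play so       |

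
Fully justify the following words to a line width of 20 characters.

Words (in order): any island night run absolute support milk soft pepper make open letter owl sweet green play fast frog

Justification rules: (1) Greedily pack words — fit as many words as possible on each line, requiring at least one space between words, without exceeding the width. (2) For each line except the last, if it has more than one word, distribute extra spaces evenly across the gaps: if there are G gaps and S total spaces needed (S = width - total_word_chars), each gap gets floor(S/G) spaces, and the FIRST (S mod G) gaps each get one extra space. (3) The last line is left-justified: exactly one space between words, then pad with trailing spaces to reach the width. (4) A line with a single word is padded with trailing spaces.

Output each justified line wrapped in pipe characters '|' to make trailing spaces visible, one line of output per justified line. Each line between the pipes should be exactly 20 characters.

Answer: |any island night run|
|absolute     support|
|milk   soft   pepper|
|make open letter owl|
|sweet   green   play|
|fast frog           |

Derivation:
Line 1: ['any', 'island', 'night', 'run'] (min_width=20, slack=0)
Line 2: ['absolute', 'support'] (min_width=16, slack=4)
Line 3: ['milk', 'soft', 'pepper'] (min_width=16, slack=4)
Line 4: ['make', 'open', 'letter', 'owl'] (min_width=20, slack=0)
Line 5: ['sweet', 'green', 'play'] (min_width=16, slack=4)
Line 6: ['fast', 'frog'] (min_width=9, slack=11)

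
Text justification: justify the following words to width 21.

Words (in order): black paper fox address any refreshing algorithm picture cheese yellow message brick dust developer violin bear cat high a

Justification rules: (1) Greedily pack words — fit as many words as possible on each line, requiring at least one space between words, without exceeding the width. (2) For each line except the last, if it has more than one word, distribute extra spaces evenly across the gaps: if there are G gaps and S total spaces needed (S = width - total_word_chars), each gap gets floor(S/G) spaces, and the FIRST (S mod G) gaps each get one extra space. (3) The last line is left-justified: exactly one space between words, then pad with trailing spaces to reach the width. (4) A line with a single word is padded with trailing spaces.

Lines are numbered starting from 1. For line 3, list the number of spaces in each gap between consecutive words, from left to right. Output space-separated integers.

Answer: 2

Derivation:
Line 1: ['black', 'paper', 'fox'] (min_width=15, slack=6)
Line 2: ['address', 'any'] (min_width=11, slack=10)
Line 3: ['refreshing', 'algorithm'] (min_width=20, slack=1)
Line 4: ['picture', 'cheese', 'yellow'] (min_width=21, slack=0)
Line 5: ['message', 'brick', 'dust'] (min_width=18, slack=3)
Line 6: ['developer', 'violin', 'bear'] (min_width=21, slack=0)
Line 7: ['cat', 'high', 'a'] (min_width=10, slack=11)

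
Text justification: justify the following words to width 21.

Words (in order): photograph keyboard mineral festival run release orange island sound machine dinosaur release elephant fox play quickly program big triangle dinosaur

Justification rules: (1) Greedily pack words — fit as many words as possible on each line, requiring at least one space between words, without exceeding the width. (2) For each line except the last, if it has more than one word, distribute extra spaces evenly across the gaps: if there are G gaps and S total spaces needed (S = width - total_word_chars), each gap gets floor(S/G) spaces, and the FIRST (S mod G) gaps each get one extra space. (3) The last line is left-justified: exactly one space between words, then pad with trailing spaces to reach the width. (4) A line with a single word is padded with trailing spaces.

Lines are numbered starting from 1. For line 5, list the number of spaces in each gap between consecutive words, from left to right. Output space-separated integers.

Line 1: ['photograph', 'keyboard'] (min_width=19, slack=2)
Line 2: ['mineral', 'festival', 'run'] (min_width=20, slack=1)
Line 3: ['release', 'orange', 'island'] (min_width=21, slack=0)
Line 4: ['sound', 'machine'] (min_width=13, slack=8)
Line 5: ['dinosaur', 'release'] (min_width=16, slack=5)
Line 6: ['elephant', 'fox', 'play'] (min_width=17, slack=4)
Line 7: ['quickly', 'program', 'big'] (min_width=19, slack=2)
Line 8: ['triangle', 'dinosaur'] (min_width=17, slack=4)

Answer: 6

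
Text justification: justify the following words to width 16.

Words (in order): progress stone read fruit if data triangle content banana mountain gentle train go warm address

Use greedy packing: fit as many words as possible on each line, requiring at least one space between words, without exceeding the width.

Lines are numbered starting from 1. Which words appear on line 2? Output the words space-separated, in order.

Answer: read fruit if

Derivation:
Line 1: ['progress', 'stone'] (min_width=14, slack=2)
Line 2: ['read', 'fruit', 'if'] (min_width=13, slack=3)
Line 3: ['data', 'triangle'] (min_width=13, slack=3)
Line 4: ['content', 'banana'] (min_width=14, slack=2)
Line 5: ['mountain', 'gentle'] (min_width=15, slack=1)
Line 6: ['train', 'go', 'warm'] (min_width=13, slack=3)
Line 7: ['address'] (min_width=7, slack=9)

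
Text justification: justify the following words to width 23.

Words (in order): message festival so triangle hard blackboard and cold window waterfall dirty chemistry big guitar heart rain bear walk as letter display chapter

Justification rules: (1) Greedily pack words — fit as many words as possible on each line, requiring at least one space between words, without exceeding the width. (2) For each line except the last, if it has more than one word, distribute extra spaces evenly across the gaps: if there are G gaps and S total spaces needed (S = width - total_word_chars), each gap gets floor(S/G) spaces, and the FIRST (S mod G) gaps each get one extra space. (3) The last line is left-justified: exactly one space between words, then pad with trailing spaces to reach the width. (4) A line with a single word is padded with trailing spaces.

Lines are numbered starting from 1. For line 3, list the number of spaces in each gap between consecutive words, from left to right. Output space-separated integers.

Answer: 3 3

Derivation:
Line 1: ['message', 'festival', 'so'] (min_width=19, slack=4)
Line 2: ['triangle', 'hard'] (min_width=13, slack=10)
Line 3: ['blackboard', 'and', 'cold'] (min_width=19, slack=4)
Line 4: ['window', 'waterfall', 'dirty'] (min_width=22, slack=1)
Line 5: ['chemistry', 'big', 'guitar'] (min_width=20, slack=3)
Line 6: ['heart', 'rain', 'bear', 'walk', 'as'] (min_width=23, slack=0)
Line 7: ['letter', 'display', 'chapter'] (min_width=22, slack=1)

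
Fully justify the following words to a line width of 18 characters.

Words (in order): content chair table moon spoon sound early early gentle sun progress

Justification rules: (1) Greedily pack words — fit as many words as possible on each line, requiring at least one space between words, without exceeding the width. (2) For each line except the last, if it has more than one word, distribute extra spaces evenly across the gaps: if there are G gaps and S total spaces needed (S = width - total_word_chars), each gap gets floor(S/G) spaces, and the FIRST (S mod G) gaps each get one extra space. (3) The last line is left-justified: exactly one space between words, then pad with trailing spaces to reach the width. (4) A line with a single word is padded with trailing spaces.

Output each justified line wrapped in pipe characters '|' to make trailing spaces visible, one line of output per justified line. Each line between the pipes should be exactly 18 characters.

Answer: |content      chair|
|table  moon  spoon|
|sound  early early|
|gentle         sun|
|progress          |

Derivation:
Line 1: ['content', 'chair'] (min_width=13, slack=5)
Line 2: ['table', 'moon', 'spoon'] (min_width=16, slack=2)
Line 3: ['sound', 'early', 'early'] (min_width=17, slack=1)
Line 4: ['gentle', 'sun'] (min_width=10, slack=8)
Line 5: ['progress'] (min_width=8, slack=10)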